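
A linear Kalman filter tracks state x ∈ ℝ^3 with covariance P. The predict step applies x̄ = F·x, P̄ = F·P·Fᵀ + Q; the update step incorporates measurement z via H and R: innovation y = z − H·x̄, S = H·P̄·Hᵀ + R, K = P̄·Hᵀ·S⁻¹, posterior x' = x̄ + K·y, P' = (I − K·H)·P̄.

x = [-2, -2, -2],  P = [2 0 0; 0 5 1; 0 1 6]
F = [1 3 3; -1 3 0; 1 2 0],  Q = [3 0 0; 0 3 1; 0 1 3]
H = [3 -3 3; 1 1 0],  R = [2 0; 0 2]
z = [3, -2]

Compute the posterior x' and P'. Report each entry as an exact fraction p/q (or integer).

x' = [56824/104389, -255100/104389, -212539/104389]
P' = [263438/104389 -185306/104389 -437068/104389; -185306/104389 311948/104389 486134/104389; -437068/104389 486134/104389 923480/104389]

x̄ = F·x = [-14, -4, -6]
P̄ = F·P·Fᵀ + Q = [122 52 38; 52 50 29; 38 29 25]
y = z − H·x̄ = [51, 16]
S = H·P̄·Hᵀ + R = [1001 417; 417 278]
K = P̄·Hᵀ·S⁻¹ = [126/751 39066/104389; -120/751 63321/104389; 3/751 24533/104389]
x' = x̄ + K·y = [56824/104389, -255100/104389, -212539/104389]
P' = (I − K·H)·P̄ = [263438/104389 -185306/104389 -437068/104389; -185306/104389 311948/104389 486134/104389; -437068/104389 486134/104389 923480/104389]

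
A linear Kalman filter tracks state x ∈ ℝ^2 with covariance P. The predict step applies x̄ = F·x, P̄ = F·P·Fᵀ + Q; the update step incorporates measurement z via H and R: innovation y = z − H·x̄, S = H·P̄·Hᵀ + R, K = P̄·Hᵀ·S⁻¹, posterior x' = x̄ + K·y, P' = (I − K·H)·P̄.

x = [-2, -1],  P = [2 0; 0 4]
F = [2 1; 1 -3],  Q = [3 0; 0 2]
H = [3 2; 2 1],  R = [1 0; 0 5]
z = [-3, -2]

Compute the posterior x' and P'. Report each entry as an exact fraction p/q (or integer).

x' = [-1068/401, 1009/401]
P' = [11331/1604 -4298/401; -4298/401 6616/401]

x̄ = F·x = [-5, 1]
P̄ = F·P·Fᵀ + Q = [15 -8; -8 40]
y = z − H·x̄ = [10, 7]
S = H·P̄·Hᵀ + R = [200 114; 114 73]
K = P̄·Hᵀ·S⁻¹ = [-391/1604 547/802; 338/401 -396/401]
x' = x̄ + K·y = [-1068/401, 1009/401]
P' = (I − K·H)·P̄ = [11331/1604 -4298/401; -4298/401 6616/401]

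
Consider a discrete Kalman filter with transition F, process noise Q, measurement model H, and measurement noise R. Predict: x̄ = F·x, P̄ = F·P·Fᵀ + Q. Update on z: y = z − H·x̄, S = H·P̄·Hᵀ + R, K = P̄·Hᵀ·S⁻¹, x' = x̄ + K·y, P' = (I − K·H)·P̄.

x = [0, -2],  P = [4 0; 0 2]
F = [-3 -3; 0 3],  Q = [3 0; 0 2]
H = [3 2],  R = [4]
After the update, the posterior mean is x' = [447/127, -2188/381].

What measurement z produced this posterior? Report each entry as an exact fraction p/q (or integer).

z = [-1]

x̄ = F·x = [6, -6]
P̄ = F·P·Fᵀ + Q = [57 -18; -18 20]
S = H·P̄·Hᵀ + R = [381]
K = P̄·Hᵀ·S⁻¹ = [45/127; -14/381]
x' − x̄ = [-315/127, 98/381] = K·y
y = (KᵀK)⁻¹·Kᵀ·(x' − x̄) = [-7]
z = y + H·x̄ = [-7] + [6] = [-1]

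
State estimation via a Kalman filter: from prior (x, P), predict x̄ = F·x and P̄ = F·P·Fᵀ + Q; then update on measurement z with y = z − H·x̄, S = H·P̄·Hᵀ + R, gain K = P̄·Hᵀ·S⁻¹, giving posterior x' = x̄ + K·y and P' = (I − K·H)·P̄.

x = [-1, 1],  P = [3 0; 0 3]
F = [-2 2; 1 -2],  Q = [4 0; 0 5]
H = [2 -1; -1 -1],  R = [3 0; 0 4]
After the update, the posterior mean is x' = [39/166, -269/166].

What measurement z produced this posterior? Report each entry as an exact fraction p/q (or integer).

x̄ = F·x = [4, -3]
P̄ = F·P·Fᵀ + Q = [28 -18; -18 20]
S = H·P̄·Hᵀ + R = [207 -18; -18 16]
K = P̄·Hᵀ·S⁻¹ = [251/747 -41/166; -233/747 -79/166]
x' − x̄ = [-625/166, 229/166] = K·y
y = (KᵀK)⁻¹·Kᵀ·(x' − x̄) = [-9, 3]
z = y + H·x̄ = [-9, 3] + [11, -1] = [2, 2]

z = [2, 2]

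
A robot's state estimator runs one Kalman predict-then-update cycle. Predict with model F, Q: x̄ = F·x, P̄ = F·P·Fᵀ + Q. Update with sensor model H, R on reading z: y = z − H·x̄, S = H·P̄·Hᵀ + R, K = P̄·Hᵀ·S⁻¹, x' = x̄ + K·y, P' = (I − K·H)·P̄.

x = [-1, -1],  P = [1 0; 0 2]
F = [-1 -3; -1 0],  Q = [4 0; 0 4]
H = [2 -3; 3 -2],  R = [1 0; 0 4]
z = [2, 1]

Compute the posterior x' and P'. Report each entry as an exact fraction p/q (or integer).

x' = [1187/3569, -1342/3569]
P' = [4652/3569 3424/3569; 3424/3569 2870/3569]

x̄ = F·x = [4, 1]
P̄ = F·P·Fᵀ + Q = [23 1; 1 5]
y = z − H·x̄ = [-3, -9]
S = H·P̄·Hᵀ + R = [126 155; 155 219]
K = P̄·Hᵀ·S⁻¹ = [-968/3569 1777/3569; -1762/3569 1133/3569]
x' = x̄ + K·y = [1187/3569, -1342/3569]
P' = (I − K·H)·P̄ = [4652/3569 3424/3569; 3424/3569 2870/3569]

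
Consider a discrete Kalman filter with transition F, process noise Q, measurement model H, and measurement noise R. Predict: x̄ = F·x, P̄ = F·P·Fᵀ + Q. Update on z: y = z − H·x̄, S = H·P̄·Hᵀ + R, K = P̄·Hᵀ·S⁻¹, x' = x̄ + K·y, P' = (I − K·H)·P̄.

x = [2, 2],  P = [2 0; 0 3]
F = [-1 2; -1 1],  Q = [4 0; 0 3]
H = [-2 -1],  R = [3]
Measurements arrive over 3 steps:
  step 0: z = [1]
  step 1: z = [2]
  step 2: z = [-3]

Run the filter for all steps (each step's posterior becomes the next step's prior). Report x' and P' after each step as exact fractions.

step 0: x' = [2/23, -24/23], P' = [134/115 -136/115; -136/115 344/115]
step 1: x' = [-145/171, -43/114], P' = [509/456 -331/304; -331/304 1719/608]
step 2: x' = [730610/740871, 722945/740871], P' = [275678/246957 -269008/246957; -269008/246957 697775/246957]

step 0: x̄ = F·x = [2, 0]
step 0: P̄ = F·P·Fᵀ + Q = [18 8; 8 8]
step 0: y = z − H·x̄ = [5]
step 0: S = H·P̄·Hᵀ + R = [115]
step 0: K = P̄·Hᵀ·S⁻¹ = [-44/115; -24/115]
step 0: x' = x̄ + K·y = [2/23, -24/23]
step 0: P' = (I − K·H)·P̄ = [134/115 -136/115; -136/115 344/115]
step 1: x̄ = F·x = [-50/23, -26/23]
step 1: P̄ = F·P·Fᵀ + Q = [2514/115 246/23; 246/23 219/23]
step 1: y = z − H·x̄ = [-80/23]
step 1: S = H·P̄·Hᵀ + R = [16416/115]
step 1: K = P̄·Hᵀ·S⁻¹ = [-1043/2736; -395/1824]
step 1: x' = x̄ + K·y = [-145/171, -43/114]
step 1: P' = (I − K·H)·P̄ = [509/456 -331/304; -331/304 1719/608]
step 2: x̄ = F·x = [16/171, 161/342]
step 2: P̄ = F·P·Fᵀ + Q = [2369/114 4577/456; 4577/456 16637/1824]
step 2: y = z − H·x̄ = [-89/38]
step 2: S = H·P̄·Hᵀ + R = [82319/608]
step 2: K = P̄·Hᵀ·S⁻¹ = [-31372/82319; -17751/82319]
step 2: x' = x̄ + K·y = [730610/740871, 722945/740871]
step 2: P' = (I − K·H)·P̄ = [275678/246957 -269008/246957; -269008/246957 697775/246957]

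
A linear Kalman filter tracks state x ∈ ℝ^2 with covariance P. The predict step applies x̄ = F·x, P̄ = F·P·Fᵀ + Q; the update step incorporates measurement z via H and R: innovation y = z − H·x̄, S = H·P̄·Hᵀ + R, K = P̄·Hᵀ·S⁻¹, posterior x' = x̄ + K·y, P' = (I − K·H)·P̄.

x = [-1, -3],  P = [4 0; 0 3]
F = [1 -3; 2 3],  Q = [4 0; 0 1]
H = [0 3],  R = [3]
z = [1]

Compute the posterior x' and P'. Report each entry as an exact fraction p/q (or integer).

x̄ = F·x = [8, -11]
P̄ = F·P·Fᵀ + Q = [35 -19; -19 44]
y = z − H·x̄ = [34]
S = H·P̄·Hᵀ + R = [399]
K = P̄·Hᵀ·S⁻¹ = [-1/7; 44/133]
x' = x̄ + K·y = [22/7, 33/133]
P' = (I − K·H)·P̄ = [188/7 -1/7; -1/7 44/133]

x' = [22/7, 33/133]
P' = [188/7 -1/7; -1/7 44/133]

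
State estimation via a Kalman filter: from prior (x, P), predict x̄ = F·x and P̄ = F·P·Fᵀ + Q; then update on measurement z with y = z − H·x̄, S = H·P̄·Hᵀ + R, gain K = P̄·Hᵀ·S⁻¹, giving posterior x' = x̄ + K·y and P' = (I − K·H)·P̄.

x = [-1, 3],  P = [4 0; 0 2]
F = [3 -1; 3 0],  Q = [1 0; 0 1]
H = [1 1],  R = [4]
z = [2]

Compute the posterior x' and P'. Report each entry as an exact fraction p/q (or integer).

x̄ = F·x = [-6, -3]
P̄ = F·P·Fᵀ + Q = [39 36; 36 37]
y = z − H·x̄ = [11]
S = H·P̄·Hᵀ + R = [152]
K = P̄·Hᵀ·S⁻¹ = [75/152; 73/152]
x' = x̄ + K·y = [-87/152, 347/152]
P' = (I − K·H)·P̄ = [303/152 -3/152; -3/152 295/152]

x' = [-87/152, 347/152]
P' = [303/152 -3/152; -3/152 295/152]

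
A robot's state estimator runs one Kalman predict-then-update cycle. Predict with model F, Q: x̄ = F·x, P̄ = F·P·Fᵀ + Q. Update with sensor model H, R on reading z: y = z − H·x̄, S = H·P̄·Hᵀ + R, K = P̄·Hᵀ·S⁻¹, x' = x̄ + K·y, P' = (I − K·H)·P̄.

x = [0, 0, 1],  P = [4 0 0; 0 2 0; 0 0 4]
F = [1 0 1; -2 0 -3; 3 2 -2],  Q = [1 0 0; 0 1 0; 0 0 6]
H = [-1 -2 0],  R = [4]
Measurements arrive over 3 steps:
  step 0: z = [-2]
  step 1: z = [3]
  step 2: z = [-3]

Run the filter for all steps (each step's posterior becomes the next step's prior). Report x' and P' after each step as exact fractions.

step 0: x̄ = F·x = [1, -3, -2]
step 0: P̄ = F·P·Fᵀ + Q = [9 -20 4; -20 53 0; 4 0 66]
step 0: y = z − H·x̄ = [-7]
step 0: S = H·P̄·Hᵀ + R = [145]
step 0: K = P̄·Hᵀ·S⁻¹ = [31/145; -86/145; -4/145]
step 0: x' = x̄ + K·y = [-72/145, 167/145, -262/145]
step 0: P' = (I − K·H)·P̄ = [344/145 -234/145 704/145; -234/145 289/145 -344/145; 704/145 -344/145 9554/145]
step 1: x̄ = F·x = [-334/145, 186/29, 642/145]
step 1: P̄ = F·P·Fᵀ + Q = [11451/145 -6574/29 -18528/145; -6574/29 19191/29 10948/29; -18528/145 10948/29 34834/145]
step 1: y = z − H·x̄ = [1961/145]
step 1: S = H·P̄·Hᵀ + R = [264371/145]
step 1: K = P̄·Hᵀ·S⁻¹ = [54289/264371; -159040/264371; -90952/264371]
step 1: x' = x̄ + K·y = [125247/264371, -455258/264371, -59522/264371]
step 1: P' = (I − K·H)·P̄ = [551840/264371 -384498/264371 271912/264371; -384498/264371 510329/264371 45948/264371; 271912/264371 45948/264371 6460918/264371]
step 2: x̄ = F·x = [65725/264371, -71928/264371, -415731/264371]
step 2: P̄ = F·P·Fᵀ + Q = [7820953/264371 -21845994/264371 -11671504/264371; -21845994/264371 63882937/264371 35357212/264371; -11671504/264371 35357212/264371 26193270/264371]
step 2: y = z − H·x̄ = [-871244/264371]
step 2: S = H·P̄·Hᵀ + R = [177026209/264371]
step 2: K = P̄·Hᵀ·S⁻¹ = [35871035/177026209; -105919880/177026209; -59042920/177026209]
step 2: x' = x̄ + K·y = [-74203965/177026209, 300898808/177026209, -83800769/177026209]
step 2: P' = (I − K·H)·P̄ = [369868512/177026209 -256676326/177026209 195817784/177026209; -256676326/177026209 340177923/177026209 20176948/177026209; 195817784/177026209 20176948/177026209 4353082930/177026209]

step 0: x' = [-72/145, 167/145, -262/145], P' = [344/145 -234/145 704/145; -234/145 289/145 -344/145; 704/145 -344/145 9554/145]
step 1: x' = [125247/264371, -455258/264371, -59522/264371], P' = [551840/264371 -384498/264371 271912/264371; -384498/264371 510329/264371 45948/264371; 271912/264371 45948/264371 6460918/264371]
step 2: x' = [-74203965/177026209, 300898808/177026209, -83800769/177026209], P' = [369868512/177026209 -256676326/177026209 195817784/177026209; -256676326/177026209 340177923/177026209 20176948/177026209; 195817784/177026209 20176948/177026209 4353082930/177026209]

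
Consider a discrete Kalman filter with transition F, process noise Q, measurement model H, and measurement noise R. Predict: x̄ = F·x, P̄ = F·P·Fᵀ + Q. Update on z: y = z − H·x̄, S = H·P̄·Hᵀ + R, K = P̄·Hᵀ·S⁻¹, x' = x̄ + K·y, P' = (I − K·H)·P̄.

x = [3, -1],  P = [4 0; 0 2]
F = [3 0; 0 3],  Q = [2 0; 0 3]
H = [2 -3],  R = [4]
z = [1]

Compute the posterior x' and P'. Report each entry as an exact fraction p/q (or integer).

x̄ = F·x = [9, -3]
P̄ = F·P·Fᵀ + Q = [38 0; 0 21]
y = z − H·x̄ = [-26]
S = H·P̄·Hᵀ + R = [345]
K = P̄·Hᵀ·S⁻¹ = [76/345; -21/115]
x' = x̄ + K·y = [1129/345, 201/115]
P' = (I − K·H)·P̄ = [7334/345 1596/115; 1596/115 1092/115]

x' = [1129/345, 201/115]
P' = [7334/345 1596/115; 1596/115 1092/115]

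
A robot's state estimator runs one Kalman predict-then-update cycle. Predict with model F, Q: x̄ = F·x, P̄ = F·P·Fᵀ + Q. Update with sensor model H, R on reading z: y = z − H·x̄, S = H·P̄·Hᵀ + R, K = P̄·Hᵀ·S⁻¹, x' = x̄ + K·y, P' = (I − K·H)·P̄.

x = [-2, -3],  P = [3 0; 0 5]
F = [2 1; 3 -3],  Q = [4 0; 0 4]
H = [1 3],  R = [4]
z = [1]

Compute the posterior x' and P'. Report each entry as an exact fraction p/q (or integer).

x̄ = F·x = [-7, 3]
P̄ = F·P·Fᵀ + Q = [21 3; 3 76]
y = z − H·x̄ = [-1]
S = H·P̄·Hᵀ + R = [727]
K = P̄·Hᵀ·S⁻¹ = [30/727; 231/727]
x' = x̄ + K·y = [-5119/727, 1950/727]
P' = (I − K·H)·P̄ = [14367/727 -4749/727; -4749/727 1891/727]

x' = [-5119/727, 1950/727]
P' = [14367/727 -4749/727; -4749/727 1891/727]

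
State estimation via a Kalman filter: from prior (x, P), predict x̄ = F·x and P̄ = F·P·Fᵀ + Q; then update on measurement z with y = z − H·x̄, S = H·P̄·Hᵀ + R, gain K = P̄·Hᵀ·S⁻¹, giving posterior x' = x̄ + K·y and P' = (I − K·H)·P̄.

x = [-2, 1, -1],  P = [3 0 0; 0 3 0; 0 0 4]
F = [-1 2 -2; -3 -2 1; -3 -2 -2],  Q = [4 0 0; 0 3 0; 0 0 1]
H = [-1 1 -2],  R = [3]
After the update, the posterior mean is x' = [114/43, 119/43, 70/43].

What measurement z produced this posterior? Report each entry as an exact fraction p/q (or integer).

z = [-3]

x̄ = F·x = [6, 3, 6]
P̄ = F·P·Fᵀ + Q = [35 -11 13; -11 46 31; 13 31 56]
S = H·P̄·Hᵀ + R = [258]
K = P̄·Hᵀ·S⁻¹ = [-12/43; -5/258; -47/129]
x' − x̄ = [-144/43, -10/43, -188/43] = K·y
y = (KᵀK)⁻¹·Kᵀ·(x' − x̄) = [12]
z = y + H·x̄ = [12] + [-15] = [-3]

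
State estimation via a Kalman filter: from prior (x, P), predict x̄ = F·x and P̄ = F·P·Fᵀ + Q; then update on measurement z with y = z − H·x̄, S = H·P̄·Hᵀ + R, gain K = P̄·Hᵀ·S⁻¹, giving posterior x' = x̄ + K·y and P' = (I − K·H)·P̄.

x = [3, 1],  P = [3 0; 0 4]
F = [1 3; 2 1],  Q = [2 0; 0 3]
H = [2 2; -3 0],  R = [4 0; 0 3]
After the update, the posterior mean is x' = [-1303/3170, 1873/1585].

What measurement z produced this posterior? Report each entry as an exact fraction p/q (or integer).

x̄ = F·x = [6, 7]
P̄ = F·P·Fᵀ + Q = [41 18; 18 19]
S = H·P̄·Hᵀ + R = [388 -354; -354 372]
K = P̄·Hᵀ·S⁻¹ = [59/3170 -496/1585; 701/1585 437/1585]
x' − x̄ = [-20323/3170, -9222/1585] = K·y
y = (KᵀK)⁻¹·Kᵀ·(x' − x̄) = [-25, 19]
z = y + H·x̄ = [-25, 19] + [26, -18] = [1, 1]

z = [1, 1]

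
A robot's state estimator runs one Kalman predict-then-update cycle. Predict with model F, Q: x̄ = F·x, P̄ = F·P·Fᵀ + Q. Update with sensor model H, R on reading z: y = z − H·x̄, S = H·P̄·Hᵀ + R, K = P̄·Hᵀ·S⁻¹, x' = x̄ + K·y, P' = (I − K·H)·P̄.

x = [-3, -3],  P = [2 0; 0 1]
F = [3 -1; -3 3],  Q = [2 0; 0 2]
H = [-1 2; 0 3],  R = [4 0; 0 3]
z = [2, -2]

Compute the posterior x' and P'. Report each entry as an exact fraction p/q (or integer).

x' = [-1566/359, -884/1077]
P' = [924/359 84/359; 84/359 284/1077]

x̄ = F·x = [-6, 0]
P̄ = F·P·Fᵀ + Q = [21 -21; -21 29]
y = z − H·x̄ = [-4, -2]
S = H·P̄·Hᵀ + R = [225 237; 237 264]
K = P̄·Hᵀ·S⁻¹ = [-189/359 84/359; 79/1077 284/1077]
x' = x̄ + K·y = [-1566/359, -884/1077]
P' = (I − K·H)·P̄ = [924/359 84/359; 84/359 284/1077]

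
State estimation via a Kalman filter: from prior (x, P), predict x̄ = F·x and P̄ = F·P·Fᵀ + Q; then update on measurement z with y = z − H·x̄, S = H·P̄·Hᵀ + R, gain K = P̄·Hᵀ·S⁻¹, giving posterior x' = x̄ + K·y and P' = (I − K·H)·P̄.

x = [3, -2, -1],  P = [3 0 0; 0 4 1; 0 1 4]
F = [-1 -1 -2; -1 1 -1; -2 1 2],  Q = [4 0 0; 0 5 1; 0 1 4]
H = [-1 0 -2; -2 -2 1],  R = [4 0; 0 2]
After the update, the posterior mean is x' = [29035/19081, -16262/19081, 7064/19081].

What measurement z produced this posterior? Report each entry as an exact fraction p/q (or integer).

x̄ = F·x = [1, -4, -10]
P̄ = F·P·Fᵀ + Q = [31 6 -18; 6 14 4; -18 4 40]
S = H·P̄·Hᵀ + R = [123 -44; -44 326]
K = P̄·Hᵀ·S⁻¹ = [-1209/19081 -5548/19081; -3074/19081 -2522/19081; -8610/19081 2818/19081]
x' − x̄ = [9954/19081, 60062/19081, 197874/19081] = K·y
y = (KᵀK)⁻¹·Kᵀ·(x' − x̄) = [-22, 3]
z = y + H·x̄ = [-22, 3] + [19, -4] = [-3, -1]

z = [-3, -1]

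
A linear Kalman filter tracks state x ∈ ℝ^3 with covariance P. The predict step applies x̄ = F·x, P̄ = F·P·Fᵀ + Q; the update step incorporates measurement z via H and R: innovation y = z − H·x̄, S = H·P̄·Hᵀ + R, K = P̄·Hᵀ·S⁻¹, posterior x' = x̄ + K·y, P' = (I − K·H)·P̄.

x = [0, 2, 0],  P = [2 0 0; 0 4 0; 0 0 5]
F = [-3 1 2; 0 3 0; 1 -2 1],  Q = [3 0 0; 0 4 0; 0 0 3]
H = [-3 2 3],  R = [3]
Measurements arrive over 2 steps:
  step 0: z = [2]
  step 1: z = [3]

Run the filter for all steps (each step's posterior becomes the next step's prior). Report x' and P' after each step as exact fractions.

step 0: x' = [-50/221, 1214/221, -716/221], P' = [4761/442 930/221 1699/221; 930/221 8448/221 -4716/221; 1699/221 -4716/221 4864/221]
step 1: x' = [-364514/204557, 3391734/204557, -2423870/204557], P' = [4262711/409114 -10298034/204557 17945075/409114; -10298034/204557 71180772/204557 -57750222/204557; 17945075/409114 -57750222/204557 95030739/409114]

step 0: x̄ = F·x = [2, 6, -4]
step 0: P̄ = F·P·Fᵀ + Q = [45 12 -4; 12 40 -24; -4 -24 26]
step 0: y = z − H·x̄ = [8]
step 0: S = H·P̄·Hᵀ + R = [442]
step 0: K = P̄·Hᵀ·S⁻¹ = [-123/442; -14/221; 21/221]
step 0: x' = x̄ + K·y = [-50/221, 1214/221, -716/221]
step 0: P' = (I − K·H)·P̄ = [4761/442 930/221 1699/221; 930/221 8448/221 -4716/221; 1699/221 -4716/221 4864/221]
step 1: x̄ = F·x = [-4/13, 3642/221, -3194/221]
step 1: P̄ = F·P·Fᵀ + Q = [607/26 -666/13 547/26; -666/13 76916/221 -62046/221; 547/26 -62046/221 120483/442]
step 1: y = z − H·x̄ = [2757/221]
step 1: S = H·P̄·Hᵀ + R = [204557/221]
step 1: K = P̄·Hᵀ·S⁻¹ = [-24174/204557; 1660/204557; 42684/204557]
step 1: x' = x̄ + K·y = [-364514/204557, 3391734/204557, -2423870/204557]
step 1: P' = (I − K·H)·P̄ = [4262711/409114 -10298034/204557 17945075/409114; -10298034/204557 71180772/204557 -57750222/204557; 17945075/409114 -57750222/204557 95030739/409114]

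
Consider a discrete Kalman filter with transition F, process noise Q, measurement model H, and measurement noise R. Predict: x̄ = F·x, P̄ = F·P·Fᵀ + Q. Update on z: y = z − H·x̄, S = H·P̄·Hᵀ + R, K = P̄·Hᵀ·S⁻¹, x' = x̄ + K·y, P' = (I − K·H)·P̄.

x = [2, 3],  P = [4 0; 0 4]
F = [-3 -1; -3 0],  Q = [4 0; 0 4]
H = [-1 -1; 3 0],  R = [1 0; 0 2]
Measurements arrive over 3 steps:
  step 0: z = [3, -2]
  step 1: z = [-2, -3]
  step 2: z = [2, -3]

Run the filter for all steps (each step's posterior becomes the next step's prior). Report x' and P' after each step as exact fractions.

step 0: x̄ = F·x = [-9, -6]
step 0: P̄ = F·P·Fᵀ + Q = [44 36; 36 40]
step 0: y = z − H·x̄ = [-12, 25]
step 0: S = H·P̄·Hᵀ + R = [157 -240; -240 398]
step 0: K = P̄·Hᵀ·S⁻¹ = [-80/2443 762/2443; -2164/2443 -642/2443]
step 0: x' = x̄ + K·y = [-1977/2443, -4740/2443]
step 0: P' = (I − K·H)·P̄ = [508/2443 -428/2443; -428/2443 2592/2443]
step 1: x̄ = F·x = [10671/2443, 5931/2443]
step 1: P̄ = F·P·Fᵀ + Q = [14368/2443 3288/2443; 3288/2443 14344/2443]
step 1: y = z − H·x̄ = [11716/2443, -39342/2443]
step 1: S = H·P̄·Hᵀ + R = [37731/2443 -52968/2443; -52968/2443 134198/2443]
step 1: K = P̄·Hᵀ·S⁻¹ = [-17656/462099 47152/154033; -512/627 -52/209]
step 1: x' = x̄ + K·y = [-344233/462099, 1579/627]
step 1: P' = (I − K·H)·P̄ = [94304/462099 -104/627; -104/627 56/57]
step 2: x̄ = F·x = [-6896/24321, 344233/154033]
step 2: P̄ = F·P·Fᵀ + Q = [141644/24321 10856/8107; 10856/8107 899044/154033]
step 2: y = z − H·x̄ = [1825873/462099, -17425/8107]
step 2: S = H·P̄·Hᵀ + R = [7088051/462099 -174212/8107; -174212/8107 441146/8107]
step 2: K = P̄·Hᵀ·S⁻¹ = [-3310028/86155517 26355822/86155517; -70272828/86155517 -21390780/86155517]
step 2: x' = x̄ + K·y = [-94155998/86155517, -39148939/86155517]
step 2: P' = (I − K·H)·P̄ = [17570548/86155517 -14260520/86155517; -14260520/86155517 84533348/86155517]

step 0: x' = [-1977/2443, -4740/2443], P' = [508/2443 -428/2443; -428/2443 2592/2443]
step 1: x' = [-344233/462099, 1579/627], P' = [94304/462099 -104/627; -104/627 56/57]
step 2: x' = [-94155998/86155517, -39148939/86155517], P' = [17570548/86155517 -14260520/86155517; -14260520/86155517 84533348/86155517]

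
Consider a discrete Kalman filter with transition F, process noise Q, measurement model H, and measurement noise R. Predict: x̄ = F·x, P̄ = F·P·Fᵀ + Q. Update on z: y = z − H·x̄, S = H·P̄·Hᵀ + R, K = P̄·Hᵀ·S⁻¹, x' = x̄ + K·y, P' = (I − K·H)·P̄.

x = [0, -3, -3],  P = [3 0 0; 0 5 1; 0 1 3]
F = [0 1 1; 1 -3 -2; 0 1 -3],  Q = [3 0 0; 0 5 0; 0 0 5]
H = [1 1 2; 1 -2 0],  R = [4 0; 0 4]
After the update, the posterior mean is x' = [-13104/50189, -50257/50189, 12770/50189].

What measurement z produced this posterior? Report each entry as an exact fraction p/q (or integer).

z = [-1, 2]

x̄ = F·x = [-6, 15, 6]
P̄ = F·P·Fᵀ + Q = [13 -26 -6; -26 77 10; -6 10 31]
S = H·P̄·Hᵀ + R = [182 -167; -167 429]
K = P̄·Hᵀ·S⁻¹ = [130/50189 7655/50189; 399/50189 -20903/50189; 23972/50189 6290/50189]
x' − x̄ = [288030/50189, -803092/50189, -288364/50189] = K·y
y = (KᵀK)⁻¹·Kᵀ·(x' − x̄) = [-22, 38]
z = y + H·x̄ = [-22, 38] + [21, -36] = [-1, 2]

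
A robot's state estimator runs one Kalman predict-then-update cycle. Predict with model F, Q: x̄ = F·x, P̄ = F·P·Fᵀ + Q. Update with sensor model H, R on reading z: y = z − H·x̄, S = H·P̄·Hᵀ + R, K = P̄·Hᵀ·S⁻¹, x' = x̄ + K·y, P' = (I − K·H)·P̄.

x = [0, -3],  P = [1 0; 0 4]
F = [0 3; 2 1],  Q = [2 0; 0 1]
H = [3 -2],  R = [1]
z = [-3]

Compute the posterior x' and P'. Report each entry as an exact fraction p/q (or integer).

x̄ = F·x = [-9, -3]
P̄ = F·P·Fᵀ + Q = [38 12; 12 9]
y = z − H·x̄ = [18]
S = H·P̄·Hᵀ + R = [235]
K = P̄·Hᵀ·S⁻¹ = [18/47; 18/235]
x' = x̄ + K·y = [-99/47, -381/235]
P' = (I − K·H)·P̄ = [166/47 240/47; 240/47 1791/235]

x' = [-99/47, -381/235]
P' = [166/47 240/47; 240/47 1791/235]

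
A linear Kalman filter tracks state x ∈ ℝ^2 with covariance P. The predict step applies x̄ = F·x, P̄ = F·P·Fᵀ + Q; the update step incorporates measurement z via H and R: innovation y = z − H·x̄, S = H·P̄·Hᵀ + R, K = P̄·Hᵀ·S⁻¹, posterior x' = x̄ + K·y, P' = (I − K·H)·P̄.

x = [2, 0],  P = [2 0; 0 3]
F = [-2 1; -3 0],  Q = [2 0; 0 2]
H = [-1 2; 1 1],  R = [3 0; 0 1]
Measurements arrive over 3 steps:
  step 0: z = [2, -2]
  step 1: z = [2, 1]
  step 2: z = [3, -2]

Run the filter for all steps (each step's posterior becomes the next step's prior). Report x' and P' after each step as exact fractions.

step 0: x' = [-2254/1263, -266/1263], P' = [851/1263 -80/1263; -80/1263 524/1263]
step 1: x' = [12952/66809, 150857/133618], P' = [40718/66809 -2660/66809; -2660/66809 52849/133618]
step 2: x' = [-31274885/19435997, 203432/19435997], P' = [23617663/38871994 -787160/19435997; -787160/19435997 7676336/19435997]

step 0: x̄ = F·x = [-4, -6]
step 0: P̄ = F·P·Fᵀ + Q = [13 12; 12 20]
step 0: y = z − H·x̄ = [10, 8]
step 0: S = H·P̄·Hᵀ + R = [48 39; 39 58]
step 0: K = P̄·Hᵀ·S⁻¹ = [-337/1263 257/421; 376/1263 148/421]
step 0: x' = x̄ + K·y = [-2254/1263, -266/1263]
step 0: P' = (I − K·H)·P̄ = [851/1263 -80/1263; -80/1263 524/1263]
step 1: x̄ = F·x = [1414/421, 2254/421]
step 1: P̄ = F·P·Fᵀ + Q = [2258/421 1782/421; 1782/421 3395/421]
step 1: y = z − H·x̄ = [-2252/421, -3247/421]
step 1: S = H·P̄·Hᵀ + R = [9973/421 6314/421; 6314/421 9638/421]
step 1: K = P̄·Hᵀ·S⁻¹ = [-15346/66809 38058/66809; 18503/66809 47529/133618]
step 1: x' = x̄ + K·y = [12952/66809, 150857/133618]
step 1: P' = (I − K·H)·P̄ = [40718/66809 -2660/66809; -2660/66809 52849/133618]
step 2: x̄ = F·x = [99049/133618, -38856/66809]
step 2: P̄ = F·P·Fᵀ + Q = [667109/133618 252288/66809; 252288/66809 500080/66809]
step 2: y = z − H·x̄ = [655327/133618, -288573/133618]
step 2: S = H·P̄·Hᵀ + R = [3050299/133618 1837787/133618; 1837787/133618 2810039/133618]
step 2: K = P̄·Hᵀ·S⁻¹ = [-8922101/38871994 3149049/5553142; 5379944/19435997 984168/2776571]
step 2: x' = x̄ + K·y = [-31274885/19435997, 203432/19435997]
step 2: P' = (I − K·H)·P̄ = [23617663/38871994 -787160/19435997; -787160/19435997 7676336/19435997]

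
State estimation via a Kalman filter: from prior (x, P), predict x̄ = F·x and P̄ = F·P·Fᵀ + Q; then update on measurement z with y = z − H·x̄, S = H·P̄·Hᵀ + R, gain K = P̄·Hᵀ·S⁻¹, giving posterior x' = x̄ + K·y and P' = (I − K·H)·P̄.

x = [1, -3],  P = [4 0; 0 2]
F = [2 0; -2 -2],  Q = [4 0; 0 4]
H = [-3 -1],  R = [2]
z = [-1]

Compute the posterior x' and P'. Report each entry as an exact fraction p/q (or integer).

x' = [-28/19, 106/19]
P' = [172/57 -472/57; -472/57 1396/57]

x̄ = F·x = [2, 4]
P̄ = F·P·Fᵀ + Q = [20 -16; -16 28]
y = z − H·x̄ = [9]
S = H·P̄·Hᵀ + R = [114]
K = P̄·Hᵀ·S⁻¹ = [-22/57; 10/57]
x' = x̄ + K·y = [-28/19, 106/19]
P' = (I − K·H)·P̄ = [172/57 -472/57; -472/57 1396/57]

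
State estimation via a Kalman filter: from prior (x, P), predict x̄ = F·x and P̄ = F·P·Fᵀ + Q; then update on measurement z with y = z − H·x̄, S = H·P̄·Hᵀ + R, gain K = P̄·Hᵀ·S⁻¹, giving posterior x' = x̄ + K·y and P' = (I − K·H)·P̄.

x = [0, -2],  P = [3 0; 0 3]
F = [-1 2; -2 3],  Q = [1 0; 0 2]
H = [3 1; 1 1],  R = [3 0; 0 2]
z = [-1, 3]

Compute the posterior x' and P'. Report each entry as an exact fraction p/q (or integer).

x' = [-548/1299, 701/433]
P' = [496/1299 -192/433; -192/433 642/433]

x̄ = F·x = [-4, -6]
P̄ = F·P·Fᵀ + Q = [16 24; 24 41]
y = z − H·x̄ = [17, 13]
S = H·P̄·Hᵀ + R = [332 185; 185 107]
K = P̄·Hᵀ·S⁻¹ = [304/1299 -40/1299; 22/433 225/433]
x' = x̄ + K·y = [-548/1299, 701/433]
P' = (I − K·H)·P̄ = [496/1299 -192/433; -192/433 642/433]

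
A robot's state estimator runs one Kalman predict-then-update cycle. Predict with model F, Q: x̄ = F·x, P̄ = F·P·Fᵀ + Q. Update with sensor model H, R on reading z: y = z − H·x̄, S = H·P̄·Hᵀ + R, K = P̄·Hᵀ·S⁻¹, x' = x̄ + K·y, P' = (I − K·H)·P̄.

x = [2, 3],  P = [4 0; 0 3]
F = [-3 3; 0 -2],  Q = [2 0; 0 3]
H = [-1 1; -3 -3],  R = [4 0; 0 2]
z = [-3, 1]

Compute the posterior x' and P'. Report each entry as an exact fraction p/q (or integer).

x' = [3353/2105, -4158/2105]
P' = [12629/12630 -3713/4210; -3713/4210 4143/4210]

x̄ = F·x = [3, -6]
P̄ = F·P·Fᵀ + Q = [65 -18; -18 15]
y = z − H·x̄ = [6, -8]
S = H·P̄·Hᵀ + R = [120 150; 150 398]
K = P̄·Hᵀ·S⁻¹ = [-2971/6315 -149/842; 982/2105 -129/842]
x' = x̄ + K·y = [3353/2105, -4158/2105]
P' = (I − K·H)·P̄ = [12629/12630 -3713/4210; -3713/4210 4143/4210]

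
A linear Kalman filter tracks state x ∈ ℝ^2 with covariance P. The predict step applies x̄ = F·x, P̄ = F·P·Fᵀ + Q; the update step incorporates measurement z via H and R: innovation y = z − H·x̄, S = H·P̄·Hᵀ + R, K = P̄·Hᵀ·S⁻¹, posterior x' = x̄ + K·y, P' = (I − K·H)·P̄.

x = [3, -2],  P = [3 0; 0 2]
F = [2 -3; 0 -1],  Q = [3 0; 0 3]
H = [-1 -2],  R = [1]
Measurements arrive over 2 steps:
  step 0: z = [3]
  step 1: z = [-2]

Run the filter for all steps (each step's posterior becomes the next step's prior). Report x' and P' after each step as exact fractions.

step 0: x' = [27/26, -74/39], P' = [183/26 -42/13; -42/13 67/39]
step 1: x' = [5457/5917, 3375/5917], P' = [45126/5917 -20445/5917; -20445/5917 10633/5917]

step 0: x̄ = F·x = [12, 2]
step 0: P̄ = F·P·Fᵀ + Q = [33 6; 6 5]
step 0: y = z − H·x̄ = [19]
step 0: S = H·P̄·Hᵀ + R = [78]
step 0: K = P̄·Hᵀ·S⁻¹ = [-15/26; -8/39]
step 0: x' = x̄ + K·y = [27/26, -74/39]
step 0: P' = (I − K·H)·P̄ = [183/26 -42/13; -42/13 67/39]
step 1: x̄ = F·x = [101/13, 74/39]
step 1: P̄ = F·P·Fᵀ + Q = [1110/13 151/13; 151/13 184/39]
step 1: y = z − H·x̄ = [373/39]
step 1: S = H·P̄·Hᵀ + R = [5917/39]
step 1: K = P̄·Hᵀ·S⁻¹ = [-4236/5917; -821/5917]
step 1: x' = x̄ + K·y = [5457/5917, 3375/5917]
step 1: P' = (I − K·H)·P̄ = [45126/5917 -20445/5917; -20445/5917 10633/5917]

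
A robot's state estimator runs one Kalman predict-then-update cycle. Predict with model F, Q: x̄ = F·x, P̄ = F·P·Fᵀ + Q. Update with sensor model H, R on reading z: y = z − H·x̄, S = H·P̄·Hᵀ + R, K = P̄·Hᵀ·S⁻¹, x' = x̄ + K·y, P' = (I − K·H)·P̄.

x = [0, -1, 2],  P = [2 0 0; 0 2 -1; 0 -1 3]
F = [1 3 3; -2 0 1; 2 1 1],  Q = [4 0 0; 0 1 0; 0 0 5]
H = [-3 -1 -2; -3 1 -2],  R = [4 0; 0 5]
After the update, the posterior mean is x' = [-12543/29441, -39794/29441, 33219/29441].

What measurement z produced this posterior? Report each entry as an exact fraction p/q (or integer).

x̄ = F·x = [3, 2, 1]
P̄ = F·P·Fᵀ + Q = [33 2 13; 2 12 -6; 13 -6 16]
S = H·P̄·Hᵀ + R = [521 505; 505 546]
K = P̄·Hᵀ·S⁻¹ = [-7227/29441 52/29441; -12366/29441 12408/29441; 3395/29441 -7292/29441]
x' − x̄ = [-100866/29441, -98676/29441, 3778/29441] = K·y
y = (KᵀK)⁻¹·Kᵀ·(x' − x̄) = [14, 6]
z = y + H·x̄ = [14, 6] + [-13, -9] = [1, -3]

z = [1, -3]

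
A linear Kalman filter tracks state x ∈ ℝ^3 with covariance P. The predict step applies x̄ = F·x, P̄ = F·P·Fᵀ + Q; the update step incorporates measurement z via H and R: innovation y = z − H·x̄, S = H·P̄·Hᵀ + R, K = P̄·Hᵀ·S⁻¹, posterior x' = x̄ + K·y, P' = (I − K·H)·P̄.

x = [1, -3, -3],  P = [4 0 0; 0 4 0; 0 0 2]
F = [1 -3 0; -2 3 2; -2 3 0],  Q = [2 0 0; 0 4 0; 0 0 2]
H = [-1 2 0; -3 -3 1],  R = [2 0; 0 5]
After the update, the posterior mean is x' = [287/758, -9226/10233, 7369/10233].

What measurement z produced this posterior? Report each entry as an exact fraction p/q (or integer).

z = [-2, 2]

x̄ = F·x = [10, -17, -11]
P̄ = F·P·Fᵀ + Q = [42 -44 -44; -44 64 52; -44 52 54]
S = H·P̄·Hᵀ + R = [476 22; 22 173]
K = P̄·Hᵀ·S⁻¹ = [-401/1516 -141/758; 7483/20466 -949/10233; 3118/10233 1378/10233]
x' − x̄ = [-7293/758, 164735/10233, 119932/10233] = K·y
y = (KᵀK)⁻¹·Kᵀ·(x' − x̄) = [42, -8]
z = y + H·x̄ = [42, -8] + [-44, 10] = [-2, 2]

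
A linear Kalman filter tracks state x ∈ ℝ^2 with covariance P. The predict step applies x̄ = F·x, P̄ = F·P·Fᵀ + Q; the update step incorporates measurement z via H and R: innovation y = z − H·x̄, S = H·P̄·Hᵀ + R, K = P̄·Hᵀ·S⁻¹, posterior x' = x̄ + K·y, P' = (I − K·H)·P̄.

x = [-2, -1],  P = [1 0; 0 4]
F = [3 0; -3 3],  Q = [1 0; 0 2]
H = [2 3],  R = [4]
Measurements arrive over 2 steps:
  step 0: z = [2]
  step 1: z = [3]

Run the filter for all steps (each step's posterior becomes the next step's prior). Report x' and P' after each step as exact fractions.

step 0: x' = [-2189/359, 1692/359], P' = [3541/359 -2370/359; -2370/359 1744/359]
step 1: x' = [-188229/310447, 463557/310447], P' = [2655365/310447 -1897098/310447; -1897098/310447 1486640/310447]

step 0: x̄ = F·x = [-6, 3]
step 0: P̄ = F·P·Fᵀ + Q = [10 -9; -9 47]
step 0: y = z − H·x̄ = [5]
step 0: S = H·P̄·Hᵀ + R = [359]
step 0: K = P̄·Hᵀ·S⁻¹ = [-7/359; 123/359]
step 0: x' = x̄ + K·y = [-2189/359, 1692/359]
step 0: P' = (I − K·H)·P̄ = [3541/359 -2370/359; -2370/359 1744/359]
step 1: x̄ = F·x = [-6567/359, 11643/359]
step 1: P̄ = F·P·Fᵀ + Q = [32228/359 -53199/359; -53199/359 90943/359]
step 1: y = z − H·x̄ = [-20718/359]
step 1: S = H·P̄·Hᵀ + R = [310447/359]
step 1: K = P̄·Hᵀ·S⁻¹ = [-95141/310447; 166431/310447]
step 1: x' = x̄ + K·y = [-188229/310447, 463557/310447]
step 1: P' = (I − K·H)·P̄ = [2655365/310447 -1897098/310447; -1897098/310447 1486640/310447]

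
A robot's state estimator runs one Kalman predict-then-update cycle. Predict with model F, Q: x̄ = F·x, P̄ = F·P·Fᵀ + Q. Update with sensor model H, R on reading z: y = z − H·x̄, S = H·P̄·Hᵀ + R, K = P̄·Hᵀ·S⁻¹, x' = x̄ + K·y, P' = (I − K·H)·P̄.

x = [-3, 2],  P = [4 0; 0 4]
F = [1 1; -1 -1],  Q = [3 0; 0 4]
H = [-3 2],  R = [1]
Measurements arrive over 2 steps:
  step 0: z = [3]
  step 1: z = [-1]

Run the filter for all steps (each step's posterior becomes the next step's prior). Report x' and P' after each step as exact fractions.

step 0: x' = [-73/122, 37/61], P' = [283/244 100/61; 100/61 156/61]
step 1: x' = [10729/53411, -10495/53411], P' = [61947/53411 87555/53411; 87555/53411 136576/53411]

step 0: x̄ = F·x = [-1, 1]
step 0: P̄ = F·P·Fᵀ + Q = [11 -8; -8 12]
step 0: y = z − H·x̄ = [-2]
step 0: S = H·P̄·Hᵀ + R = [244]
step 0: K = P̄·Hᵀ·S⁻¹ = [-49/244; 12/61]
step 0: x' = x̄ + K·y = [-73/122, 37/61]
step 0: P' = (I − K·H)·P̄ = [283/244 100/61; 100/61 156/61]
step 1: x̄ = F·x = [1/122, -1/122]
step 1: P̄ = F·P·Fᵀ + Q = [2439/244 -1707/244; -1707/244 2683/244]
step 1: y = z − H·x̄ = [-117/122]
step 1: S = H·P̄·Hᵀ + R = [53411/244]
step 1: K = P̄·Hᵀ·S⁻¹ = [-10731/53411; 10487/53411]
step 1: x' = x̄ + K·y = [10729/53411, -10495/53411]
step 1: P' = (I − K·H)·P̄ = [61947/53411 87555/53411; 87555/53411 136576/53411]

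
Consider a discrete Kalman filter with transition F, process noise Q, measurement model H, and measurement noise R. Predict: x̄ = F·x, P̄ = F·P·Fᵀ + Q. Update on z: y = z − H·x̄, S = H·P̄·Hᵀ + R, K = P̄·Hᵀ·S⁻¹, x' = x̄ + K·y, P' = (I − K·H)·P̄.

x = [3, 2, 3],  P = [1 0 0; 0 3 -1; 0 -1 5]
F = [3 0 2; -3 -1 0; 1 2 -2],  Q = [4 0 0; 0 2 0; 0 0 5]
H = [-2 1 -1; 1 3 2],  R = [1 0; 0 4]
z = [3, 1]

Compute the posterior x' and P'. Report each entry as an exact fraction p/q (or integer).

x' = [-8635/6463, 2734/6463, 2320/6463]
P' = [76001/6463 43705/6463 -106508/6463; 43705/6463 27107/6463 -61811/6463; -106508/6463 -61811/6463 305075/12926]

x̄ = F·x = [15, -11, 1]
P̄ = F·P·Fᵀ + Q = [33 -7 -21; -7 14 -11; -21 -11 46]
y = z − H·x̄ = [45, 17]
S = H·P̄·Hᵀ + R = [159 35; 35 89]
K = P̄·Hᵀ·S⁻¹ = [-1789/6463 -1475/6463; 1508/6463 351/6463; -2665/12926 6567/12926]
x' = x̄ + K·y = [-8635/6463, 2734/6463, 2320/6463]
P' = (I − K·H)·P̄ = [76001/6463 43705/6463 -106508/6463; 43705/6463 27107/6463 -61811/6463; -106508/6463 -61811/6463 305075/12926]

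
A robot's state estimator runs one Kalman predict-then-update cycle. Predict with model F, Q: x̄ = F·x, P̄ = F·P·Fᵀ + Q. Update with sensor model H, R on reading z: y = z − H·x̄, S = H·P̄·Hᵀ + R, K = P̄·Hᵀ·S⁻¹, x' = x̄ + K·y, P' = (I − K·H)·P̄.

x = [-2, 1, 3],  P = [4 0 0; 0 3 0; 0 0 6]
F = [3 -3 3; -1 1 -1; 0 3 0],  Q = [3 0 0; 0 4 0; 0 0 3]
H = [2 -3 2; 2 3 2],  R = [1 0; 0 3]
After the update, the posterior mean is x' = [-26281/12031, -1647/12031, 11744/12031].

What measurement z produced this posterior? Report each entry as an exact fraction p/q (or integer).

z = [-2, -3]

x̄ = F·x = [0, 0, 3]
P̄ = F·P·Fᵀ + Q = [120 -39 -27; -39 17 9; -27 9 30]
S = H·P̄·Hᵀ + R = [898 231; 231 180]
K = P̄·Hᵀ·S⁻¹ = [4289/12031 -2677/36093; -1989/12031 1951/12031; -1267/12031 11495/36093]
x' − x̄ = [-26281/12031, -1647/12031, -24349/12031] = K·y
y = (KᵀK)⁻¹·Kᵀ·(x' − x̄) = [-8, -9]
z = y + H·x̄ = [-8, -9] + [6, 6] = [-2, -3]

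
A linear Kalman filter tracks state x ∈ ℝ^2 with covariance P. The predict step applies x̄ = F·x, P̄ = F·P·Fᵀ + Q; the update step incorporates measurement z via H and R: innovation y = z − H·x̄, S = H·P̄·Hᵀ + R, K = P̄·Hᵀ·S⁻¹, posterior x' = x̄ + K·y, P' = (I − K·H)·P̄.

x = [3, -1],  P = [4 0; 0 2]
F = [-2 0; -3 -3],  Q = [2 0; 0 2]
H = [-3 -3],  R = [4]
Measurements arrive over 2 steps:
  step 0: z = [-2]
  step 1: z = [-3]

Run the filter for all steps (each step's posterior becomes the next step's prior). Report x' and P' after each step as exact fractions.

step 0: x̄ = F·x = [-6, -6]
step 0: P̄ = F·P·Fᵀ + Q = [18 24; 24 56]
step 0: y = z − H·x̄ = [-38]
step 0: S = H·P̄·Hᵀ + R = [1102]
step 0: K = P̄·Hᵀ·S⁻¹ = [-63/551; -120/551]
step 0: x' = x̄ + K·y = [-48/29, 66/29]
step 0: P' = (I − K·H)·P̄ = [1980/551 -1896/551; -1896/551 2056/551]
step 1: x̄ = F·x = [96/29, -54/29]
step 1: P̄ = F·P·Fᵀ + Q = [9022/551 504/551; 504/551 3298/551]
step 1: y = z − H·x̄ = [39/29]
step 1: S = H·P̄·Hᵀ + R = [122156/551]
step 1: K = P̄·Hᵀ·S⁻¹ = [-14289/61078; -5703/61078]
step 1: x' = x̄ + K·y = [182973/61078, -121401/61078]
step 1: P' = (I − K·H)·P̄ = [129487/30539 -119961/30539; -119961/30539 123763/30539]

step 0: x' = [-48/29, 66/29], P' = [1980/551 -1896/551; -1896/551 2056/551]
step 1: x' = [182973/61078, -121401/61078], P' = [129487/30539 -119961/30539; -119961/30539 123763/30539]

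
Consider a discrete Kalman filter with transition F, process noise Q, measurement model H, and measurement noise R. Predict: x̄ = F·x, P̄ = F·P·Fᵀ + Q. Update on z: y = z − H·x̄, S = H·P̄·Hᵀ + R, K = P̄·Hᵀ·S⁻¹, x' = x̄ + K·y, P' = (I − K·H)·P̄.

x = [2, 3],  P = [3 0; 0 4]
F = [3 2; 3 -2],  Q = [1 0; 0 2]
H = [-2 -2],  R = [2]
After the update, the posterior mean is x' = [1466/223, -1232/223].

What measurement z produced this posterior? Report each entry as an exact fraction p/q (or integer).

z = [-2]

x̄ = F·x = [12, 0]
P̄ = F·P·Fᵀ + Q = [44 11; 11 45]
S = H·P̄·Hᵀ + R = [446]
K = P̄·Hᵀ·S⁻¹ = [-55/223; -56/223]
x' − x̄ = [-1210/223, -1232/223] = K·y
y = (KᵀK)⁻¹·Kᵀ·(x' − x̄) = [22]
z = y + H·x̄ = [22] + [-24] = [-2]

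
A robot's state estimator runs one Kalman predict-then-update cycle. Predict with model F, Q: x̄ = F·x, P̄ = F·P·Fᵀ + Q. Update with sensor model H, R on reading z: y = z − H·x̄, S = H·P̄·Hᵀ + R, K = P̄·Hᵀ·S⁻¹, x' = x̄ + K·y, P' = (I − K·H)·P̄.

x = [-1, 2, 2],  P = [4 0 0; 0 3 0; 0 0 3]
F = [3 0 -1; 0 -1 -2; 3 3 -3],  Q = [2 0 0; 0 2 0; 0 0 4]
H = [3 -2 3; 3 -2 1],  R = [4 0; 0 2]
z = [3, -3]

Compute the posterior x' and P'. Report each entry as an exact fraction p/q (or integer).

x' = [-3523/755, -3219/755, 2052/755]
P' = [260219/44545 370272/44545 -15351/44545; 370272/44545 582396/44545 28292/44545; -15351/44545 28292/44545 62239/44545]

x̄ = F·x = [-5, -6, -3]
P̄ = F·P·Fᵀ + Q = [41 6 45; 6 17 9; 45 9 94]
y = z − H·x̄ = [15, 3]
S = H·P̄·Hᵀ + R = [1917 1115; 1115 695]
K = P̄·Hᵀ·S⁻¹ = [-297/8909 12381/44545; 1545/8909 -12842/44545; 4204/8909 -20199/44545]
x' = x̄ + K·y = [-3523/755, -3219/755, 2052/755]
P' = (I − K·H)·P̄ = [260219/44545 370272/44545 -15351/44545; 370272/44545 582396/44545 28292/44545; -15351/44545 28292/44545 62239/44545]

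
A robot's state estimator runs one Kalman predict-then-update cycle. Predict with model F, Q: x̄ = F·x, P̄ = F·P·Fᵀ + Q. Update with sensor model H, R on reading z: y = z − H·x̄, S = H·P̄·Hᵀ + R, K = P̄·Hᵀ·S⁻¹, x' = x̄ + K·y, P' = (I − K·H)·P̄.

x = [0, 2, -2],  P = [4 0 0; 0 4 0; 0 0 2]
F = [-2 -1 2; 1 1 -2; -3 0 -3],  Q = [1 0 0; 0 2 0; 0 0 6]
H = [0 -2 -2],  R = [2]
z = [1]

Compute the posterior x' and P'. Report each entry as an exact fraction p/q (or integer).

x̄ = F·x = [-6, 6, 6]
P̄ = F·P·Fᵀ + Q = [29 -20 12; -20 18 0; 12 0 60]
y = z − H·x̄ = [25]
S = H·P̄·Hᵀ + R = [314]
K = P̄·Hᵀ·S⁻¹ = [8/157; -18/157; -60/157]
x' = x̄ + K·y = [-742/157, 492/157, -558/157]
P' = (I − K·H)·P̄ = [4425/157 -2852/157 2844/157; -2852/157 2178/157 -2160/157; 2844/157 -2160/157 2220/157]

x' = [-742/157, 492/157, -558/157]
P' = [4425/157 -2852/157 2844/157; -2852/157 2178/157 -2160/157; 2844/157 -2160/157 2220/157]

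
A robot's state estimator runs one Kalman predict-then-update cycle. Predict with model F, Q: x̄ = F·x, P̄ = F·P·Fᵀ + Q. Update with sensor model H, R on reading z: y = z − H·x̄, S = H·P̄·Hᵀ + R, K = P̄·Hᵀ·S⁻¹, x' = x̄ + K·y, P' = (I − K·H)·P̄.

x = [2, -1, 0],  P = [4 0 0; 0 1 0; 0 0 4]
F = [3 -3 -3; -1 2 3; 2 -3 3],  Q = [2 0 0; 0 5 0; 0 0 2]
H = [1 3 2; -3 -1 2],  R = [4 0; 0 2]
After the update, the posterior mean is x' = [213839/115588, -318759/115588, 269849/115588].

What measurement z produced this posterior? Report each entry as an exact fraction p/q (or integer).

x̄ = F·x = [9, -4, 7]
P̄ = F·P·Fᵀ + Q = [83 -54 -3; -54 49 22; -3 22 63]
S = H·P̄·Hᵀ + R = [708 496; 496 674]
K = P̄·Hᵀ·S⁻¹ = [21203/115588 -25037/57794; 7233/115588 10801/57794; 35669/115588 -3435/57794]
x' − x̄ = [-826453/115588, 143593/115588, -539267/115588] = K·y
y = (KᵀK)⁻¹·Kᵀ·(x' − x̄) = [-13, 11]
z = y + H·x̄ = [-13, 11] + [11, -9] = [-2, 2]

z = [-2, 2]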